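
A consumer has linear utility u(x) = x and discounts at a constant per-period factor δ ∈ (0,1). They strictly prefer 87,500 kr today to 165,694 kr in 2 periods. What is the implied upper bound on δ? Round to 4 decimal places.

The preference means 87500 > δ^2·165694.
Dividing by 165694: δ^2 < 0.52808. Both sides are positive, so the square root keeps the direction.
δ < (87500/165694)^(1/2) ≈ 0.7267.

δ < 0.7267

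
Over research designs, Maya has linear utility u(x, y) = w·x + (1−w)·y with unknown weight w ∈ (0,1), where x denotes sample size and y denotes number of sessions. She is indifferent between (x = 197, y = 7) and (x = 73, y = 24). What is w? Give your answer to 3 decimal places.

w = 0.121

Equating utilities: w·197 + (1−w)·7 = w·73 + (1−w)·24.
Collecting terms: w·124 = (1−w)·17.
So w/(1−w) = 17/124 = 0.1371, giving w = 17/(124+17) = 0.121.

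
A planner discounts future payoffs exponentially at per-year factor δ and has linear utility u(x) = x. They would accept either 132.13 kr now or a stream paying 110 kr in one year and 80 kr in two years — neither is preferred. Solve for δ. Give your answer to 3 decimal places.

The stream is worth 110δ + 80δ² today, so 110δ + 80δ² = 132.13.
Rearranged: 80δ² + 110δ − 132.13 = 0.
By the quadratic formula (taking the positive root), δ = (−110 + √54381.60) / 160 ≈ 0.770.

δ ≈ 0.770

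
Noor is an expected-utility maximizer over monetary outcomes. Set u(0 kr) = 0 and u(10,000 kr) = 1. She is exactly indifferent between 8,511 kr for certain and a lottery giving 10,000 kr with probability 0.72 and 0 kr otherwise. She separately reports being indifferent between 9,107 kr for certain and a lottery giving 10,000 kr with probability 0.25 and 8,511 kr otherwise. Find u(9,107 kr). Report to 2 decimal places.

0.79

First, u(8,511 kr) = 0.72·u(10,000 kr) + 0.28·u(0 kr) = 0.72.
Chaining: u(9,107 kr) = 0.25·1.00 + 0.75·0.72 = 0.7900.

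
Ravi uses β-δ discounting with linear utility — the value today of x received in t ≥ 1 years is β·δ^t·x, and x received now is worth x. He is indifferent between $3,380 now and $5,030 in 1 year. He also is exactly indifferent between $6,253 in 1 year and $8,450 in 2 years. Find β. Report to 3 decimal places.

β ≈ 0.908

Both payoffs in the second observation are in the future, so β drops out: δ^1·6253 = δ^2·8450 ⇒ δ = 6253/8450 = 0.74000.
The first indifference: 3380 = β·δ·5030, so β = 3380/(δ·5030) = 3380/(0.74000·5030) ≈ 0.908.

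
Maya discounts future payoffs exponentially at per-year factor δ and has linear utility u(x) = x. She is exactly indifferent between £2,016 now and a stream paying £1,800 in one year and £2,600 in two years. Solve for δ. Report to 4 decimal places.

Equating present values: 2016 = 1800δ + 2600δ².
That is, 2600δ² + 1800δ − 2016 = 0, a quadratic in δ.
δ = (−1800 + √(1800² + 4·2600·2016)) / (2·2600) = (−1800 + √24206400.00) / 5200 ≈ 0.6000.

δ ≈ 0.6000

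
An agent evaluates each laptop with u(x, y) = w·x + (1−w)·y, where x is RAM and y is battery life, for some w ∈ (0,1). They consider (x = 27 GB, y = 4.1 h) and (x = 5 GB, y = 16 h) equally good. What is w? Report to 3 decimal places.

u(27,4.1) = u(5,16) means w·27 + (1−w)·4.1 = w·5 + (1−w)·16.
w·(27−5) = (1−w)·(16−4.1), i.e. w·22 = (1−w)·11.9.
Hence w = 11.9/(22+11.9) = 11.9/33.9 = 0.351.

w = 0.351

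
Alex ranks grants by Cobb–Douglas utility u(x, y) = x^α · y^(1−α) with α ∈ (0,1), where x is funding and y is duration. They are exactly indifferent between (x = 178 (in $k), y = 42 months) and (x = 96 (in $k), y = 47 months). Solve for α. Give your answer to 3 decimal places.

α ≈ 0.154

Set the two utilities equal: 178^α·42^(1−α) = 96^α·47^(1−α).
Taking logs: α·ln 178 + (1−α)·ln 42 = α·ln 96 + (1−α)·ln 47, i.e. α·0.617435 = (1−α)·0.112478.
With A = 0.617435 and B = 0.112478: α·A = (1−α)·B, so α = B/(A+B) = 0.112478/0.729913 ≈ 0.154.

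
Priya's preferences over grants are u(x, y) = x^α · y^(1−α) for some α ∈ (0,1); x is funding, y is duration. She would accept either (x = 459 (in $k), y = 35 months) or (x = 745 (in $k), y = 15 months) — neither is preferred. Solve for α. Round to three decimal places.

Indifference: 459^α · 35^(1−α) = 745^α · 15^(1−α).
Rearrange to (459/745)^α = (15/35)^(1−α) and take logs: α·-0.484334 = (1−α)·-0.847298.
Thus α·(-1.331632) = -0.847298, so α = -0.847298/-1.331632 ≈ 0.636.

α ≈ 0.636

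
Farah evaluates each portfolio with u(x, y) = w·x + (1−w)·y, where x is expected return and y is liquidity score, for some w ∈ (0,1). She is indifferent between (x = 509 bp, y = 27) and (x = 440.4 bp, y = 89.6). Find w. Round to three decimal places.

u(509,27) = u(440.4,89.6) means w·509 + (1−w)·27 = w·440.4 + (1−w)·89.6.
Collecting terms: w·68.6 = (1−w)·62.6.
The marginal rate of substitution is 62.6/68.6, so w = 62.6/(68.6+62.6) = 0.477.

w = 0.477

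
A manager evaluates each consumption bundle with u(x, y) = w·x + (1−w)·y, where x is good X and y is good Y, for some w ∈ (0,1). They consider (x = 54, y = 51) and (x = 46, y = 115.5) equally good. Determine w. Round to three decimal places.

Indifference: w·54 + (1−w)·51 = w·46 + (1−w)·115.5.
Rearranging, 8·w − 64.5·(1−w) = 0.
The marginal rate of substitution is 64.5/8, so w = 64.5/(8+64.5) = 0.890.

w = 0.890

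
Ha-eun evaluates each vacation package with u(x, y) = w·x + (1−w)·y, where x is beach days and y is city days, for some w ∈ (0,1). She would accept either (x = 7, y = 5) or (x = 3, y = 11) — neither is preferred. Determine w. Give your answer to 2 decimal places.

w = 0.60

Indifference: w·7 + (1−w)·5 = w·3 + (1−w)·11.
Collecting terms: w·4 = (1−w)·6.
Hence w = 6/(4+6) = 6/10 = 0.60.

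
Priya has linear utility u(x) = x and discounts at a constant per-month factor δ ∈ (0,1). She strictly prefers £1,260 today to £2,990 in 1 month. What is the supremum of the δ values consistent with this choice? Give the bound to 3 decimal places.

δ < 0.421

Comparing present values: 1260 > δ·2990.
Dividing through by 2990 gives δ < 0.42140.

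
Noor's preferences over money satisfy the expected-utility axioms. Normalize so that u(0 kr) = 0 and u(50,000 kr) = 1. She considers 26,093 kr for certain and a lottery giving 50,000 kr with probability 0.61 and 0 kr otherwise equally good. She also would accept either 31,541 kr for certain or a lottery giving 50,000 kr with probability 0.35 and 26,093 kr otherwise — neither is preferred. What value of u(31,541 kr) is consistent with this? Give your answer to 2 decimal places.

0.75

From the first indifference, u(26,093 kr) = 0.61·u(50,000 kr) + 0.39·u(0 kr) = 0.61·1 + 0.39·0 = 0.61.
Chaining: u(31,541 kr) = 0.35·1.00 + 0.65·0.61 = 0.7465.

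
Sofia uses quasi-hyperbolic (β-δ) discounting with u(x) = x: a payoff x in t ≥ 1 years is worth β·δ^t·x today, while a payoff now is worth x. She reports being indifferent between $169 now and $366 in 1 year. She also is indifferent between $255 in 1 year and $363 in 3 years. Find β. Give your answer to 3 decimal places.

β ≈ 0.551

From the later pair, β·δ^1·255 = β·δ^3·363; dividing through, δ^2 = 255/363 = 0.70248, so δ = 0.83814.
Substituting δ into 169 = β·δ·366: β = 169/(306.759) ≈ 0.551.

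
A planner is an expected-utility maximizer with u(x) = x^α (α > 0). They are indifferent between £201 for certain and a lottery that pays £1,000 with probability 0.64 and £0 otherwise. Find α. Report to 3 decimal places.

α ≈ 0.278

The lottery's expected utility is 0.64·u(1000) + 0.36·u(0) = 0.64·1000^α (since u(0) = 0 for α > 0).
Equating: 201^α = 0.64·1000^α, i.e. 0.2010^α = 0.64.
Take logs: α = ln 0.64 / ln(201/1000) ≈ 0.27816.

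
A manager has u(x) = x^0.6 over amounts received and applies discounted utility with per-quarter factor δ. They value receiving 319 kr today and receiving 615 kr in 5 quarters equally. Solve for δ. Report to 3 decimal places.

The payoff in 5 quarters is discounted by δ^5, so u(319) = δ^5·u(615) and δ^5 = u(319)/u(615).
With u(x) = x^0.6: δ^5 = 319^0.6/615^0.6 = (319/615)^0.6 = 0.67445.
Taking the 5th root: δ = 0.67445^(1/5) ≈ 0.924.

δ ≈ 0.924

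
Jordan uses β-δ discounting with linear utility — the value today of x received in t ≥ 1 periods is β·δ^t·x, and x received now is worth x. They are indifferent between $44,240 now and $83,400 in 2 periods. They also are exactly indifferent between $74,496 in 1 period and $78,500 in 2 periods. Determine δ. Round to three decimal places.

The second indifference involves only future payoffs, so β cancels: β·δ^1·74496 = β·δ^2·78500, giving δ = 74496/78500 = 0.94899.

δ ≈ 0.949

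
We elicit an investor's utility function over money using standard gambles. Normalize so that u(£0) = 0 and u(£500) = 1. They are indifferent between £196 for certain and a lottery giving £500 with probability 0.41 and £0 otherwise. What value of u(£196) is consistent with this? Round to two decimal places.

By the standard-gamble method, u(£196) is just the indifference probability on the best outcome: 0.41.

0.41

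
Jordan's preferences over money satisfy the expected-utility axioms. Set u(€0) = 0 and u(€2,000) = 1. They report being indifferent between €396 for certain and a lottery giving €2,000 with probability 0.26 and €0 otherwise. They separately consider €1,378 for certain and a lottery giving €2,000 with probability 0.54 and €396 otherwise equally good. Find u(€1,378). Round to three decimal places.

The first gamble pins u(€396): it must equal 0.26·1 + 0.74·0 = 0.26.
Chaining: u(€1,378) = 0.54·1.00 + 0.46·0.26 = 0.6596.

0.660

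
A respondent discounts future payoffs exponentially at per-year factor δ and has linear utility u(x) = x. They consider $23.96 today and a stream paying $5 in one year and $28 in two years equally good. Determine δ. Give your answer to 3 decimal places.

δ ≈ 0.840

Equating present values: 23.96 = 5δ + 28δ².
Rearranged: 28δ² + 5δ − 23.96 = 0.
δ = (−5 + √(5² + 4·28·23.96)) / (2·28) = (−5 + √2708.52) / 56 ≈ 0.840.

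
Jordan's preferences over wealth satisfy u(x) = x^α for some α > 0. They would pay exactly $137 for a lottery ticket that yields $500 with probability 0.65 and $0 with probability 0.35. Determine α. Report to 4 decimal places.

α ≈ 0.3327

The lottery's expected utility is 0.65·u(500) + 0.35·u(0) = 0.65·500^α (since u(0) = 0 for α > 0).
Indifference: 137^α = 0.65·500^α, so (137/500)^α = 0.65.
α = ln(0.65) / ln(137/500) = -0.4307829/-1.2946272 ≈ 0.3327.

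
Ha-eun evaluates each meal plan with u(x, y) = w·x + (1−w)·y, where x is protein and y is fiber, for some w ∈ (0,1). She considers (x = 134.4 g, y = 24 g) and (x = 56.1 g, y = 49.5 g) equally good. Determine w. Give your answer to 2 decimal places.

Equating utilities: w·134.4 + (1−w)·24 = w·56.1 + (1−w)·49.5.
w·(134.4−56.1) = (1−w)·(49.5−24), i.e. w·78.3 = (1−w)·25.5.
So w/(1−w) = 25.5/78.3 = 0.3257, giving w = 25.5/(78.3+25.5) = 0.25.

w = 0.25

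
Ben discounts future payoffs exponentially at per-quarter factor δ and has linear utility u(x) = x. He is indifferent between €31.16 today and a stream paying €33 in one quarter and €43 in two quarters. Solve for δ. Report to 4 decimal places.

δ ≈ 0.5500

Equating present values: 31.16 = 33δ + 43δ².
Rearranged: 43δ² + 33δ − 31.16 = 0.
δ = (−33 + √(33² + 4·43·31.16)) / (2·43) = (−33 + √6448.52) / 86 ≈ 0.5500.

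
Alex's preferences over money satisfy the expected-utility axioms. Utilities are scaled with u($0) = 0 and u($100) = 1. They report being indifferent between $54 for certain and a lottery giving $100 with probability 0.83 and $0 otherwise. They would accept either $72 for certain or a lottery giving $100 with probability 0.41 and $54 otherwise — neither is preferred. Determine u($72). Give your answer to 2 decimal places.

0.90

The first gamble pins u($54): it must equal 0.83·1 + 0.17·0 = 0.83.
The second indifference gives u($72) = 0.41·u($100) + 0.59·u($54) = 0.41·1.00 + 0.59·0.83 = 0.8997.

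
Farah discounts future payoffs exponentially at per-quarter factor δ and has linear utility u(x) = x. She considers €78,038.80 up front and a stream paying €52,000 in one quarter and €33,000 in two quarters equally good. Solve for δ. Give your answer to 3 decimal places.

Present value of the stream is 52000·δ + 33000·δ². Indifference gives 52000δ + 33000δ² = 78038.80.
So 33000δ² + 52000δ − 78038.80 = 0.
δ = (−52000 + √(52000² + 4·33000·78038.80)) / (2·33000) = (−52000 + √13005121600.00) / 66000 ≈ 0.940.

δ ≈ 0.940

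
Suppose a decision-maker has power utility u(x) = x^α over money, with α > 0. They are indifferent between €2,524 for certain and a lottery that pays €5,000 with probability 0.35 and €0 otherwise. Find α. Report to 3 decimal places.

α ≈ 1.536

Since u(0) = 0, the lottery's EU is 0.35·5000^α.
Indifference: 2524^α = 0.35·5000^α, so (2524/5000)^α = 0.35.
α = ln(0.35) / ln(2524/5000) = -1.049822/-0.683593 ≈ 1.536.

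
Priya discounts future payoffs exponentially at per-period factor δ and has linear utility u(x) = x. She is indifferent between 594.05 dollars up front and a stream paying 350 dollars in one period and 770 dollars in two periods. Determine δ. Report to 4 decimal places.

δ ≈ 0.6800

Present value of the stream is 350·δ + 770·δ². Indifference gives 350δ + 770δ² = 594.05.
That is, 770δ² + 350δ − 594.05 = 0, a quadratic in δ.
The positive root is δ = [−350 + √(350² + 4·770·594.05)] / (2·770) = (−350 + 1397.202)/1540 ≈ 0.6800.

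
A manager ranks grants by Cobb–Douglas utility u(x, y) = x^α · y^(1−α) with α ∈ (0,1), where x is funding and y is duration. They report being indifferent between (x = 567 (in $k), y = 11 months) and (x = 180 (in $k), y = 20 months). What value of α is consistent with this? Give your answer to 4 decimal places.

The Cobb–Douglas utilities coincide, so 567^α·11^(1−α) = 180^α·20^(1−α).
Rearrange to (567/180)^α = (20/11)^(1−α) and take logs: α·1.1474025 = (1−α)·0.5978370.
So α/(1−α) = (0.5978370)/(1.1474025) = 0.5210351, and α = 0.5210351/1.5210351 ≈ 0.3426.

α ≈ 0.3426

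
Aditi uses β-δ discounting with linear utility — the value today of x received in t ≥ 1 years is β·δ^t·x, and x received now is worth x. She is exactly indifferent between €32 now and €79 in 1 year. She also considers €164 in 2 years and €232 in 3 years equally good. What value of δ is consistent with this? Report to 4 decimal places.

From the later pair, β·δ^2·164 = β·δ^3·232; dividing through, δ = 164/232 = 0.70690.

δ ≈ 0.7069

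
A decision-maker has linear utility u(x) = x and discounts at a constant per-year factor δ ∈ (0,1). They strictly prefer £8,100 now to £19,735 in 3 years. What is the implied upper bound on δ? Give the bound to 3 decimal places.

The preference means 8100 > δ^3·19735.
Dividing by 19735: δ^3 < 0.41044. Both sides are positive, so the cube root keeps the direction.
δ < 0.41044^(1/3) = 0.743.

δ < 0.743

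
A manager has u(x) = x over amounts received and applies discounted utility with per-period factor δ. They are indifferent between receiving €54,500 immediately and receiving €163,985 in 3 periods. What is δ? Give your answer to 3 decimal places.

Indifference means u(54500) = δ^3 · u(163985), so δ^3 = u(54500)/u(163985).
With u(x) = x: δ^3 = 54500/163985 = 0.33235.
Taking the cube root: δ = 0.33235^(1/3) ≈ 0.693.

δ ≈ 0.693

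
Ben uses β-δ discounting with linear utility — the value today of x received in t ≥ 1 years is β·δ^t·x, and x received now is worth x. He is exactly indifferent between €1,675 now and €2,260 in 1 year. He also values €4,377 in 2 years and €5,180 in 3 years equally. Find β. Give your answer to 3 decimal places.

β ≈ 0.877

From the later pair, β·δ^2·4377 = β·δ^3·5180; dividing through, δ = 4377/5180 = 0.84498.
Now use the now-vs-future pair: 1675 = β·δ·2260 gives β = 1675/(0.84498·2260) ≈ 0.877.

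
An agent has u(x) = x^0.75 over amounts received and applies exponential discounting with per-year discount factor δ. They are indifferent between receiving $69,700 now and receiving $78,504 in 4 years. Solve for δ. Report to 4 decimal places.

The payoff in 4 years is discounted by δ^4, so u(69700) = δ^4·u(78504) and δ^4 = u(69700)/u(78504).
With u(x) = x^0.75: δ^4 = 69700^0.75/78504^0.75 = (69700/78504)^0.75 = 0.91465.
So δ = 0.91465^(1/4) ≈ 0.9779.

δ ≈ 0.9779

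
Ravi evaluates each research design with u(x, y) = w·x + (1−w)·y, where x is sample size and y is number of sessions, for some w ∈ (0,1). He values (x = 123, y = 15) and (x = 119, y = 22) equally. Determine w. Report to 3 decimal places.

u(123,15) = u(119,22) means w·123 + (1−w)·15 = w·119 + (1−w)·22.
w·(123−119) = (1−w)·(22−15), i.e. w·4 = (1−w)·7.
The marginal rate of substitution is 7/4, so w = 7/(4+7) = 0.636.

w = 0.636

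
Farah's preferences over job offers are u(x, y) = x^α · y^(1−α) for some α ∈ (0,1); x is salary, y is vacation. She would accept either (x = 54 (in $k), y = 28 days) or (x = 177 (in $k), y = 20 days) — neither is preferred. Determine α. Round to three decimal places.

The Cobb–Douglas utilities coincide, so 54^α·28^(1−α) = 177^α·20^(1−α).
Rearrange to (54/177)^α = (20/28)^(1−α) and take logs: α·-1.187166 = (1−α)·-0.336472.
So α/(1−α) = (-0.336472)/(-1.187166) = 0.283425, and α = 0.283425/1.283425 ≈ 0.221.

α ≈ 0.221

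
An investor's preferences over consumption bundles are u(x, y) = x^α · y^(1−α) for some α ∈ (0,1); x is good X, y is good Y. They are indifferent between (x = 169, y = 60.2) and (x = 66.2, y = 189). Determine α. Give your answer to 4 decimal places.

Set the two utilities equal: 169^α·60.2^(1−α) = 66.2^α·189^(1−α).
Taking logs: α·ln 169 + (1−α)·ln 60.2 = α·ln 66.2 + (1−α)·ln 189, i.e. α·0.9372183 = (1−α)·1.1440747.
With A = 0.9372183 and B = 1.1440747: α·A = (1−α)·B, so α = B/(A+B) = 1.1440747/2.0812930 ≈ 0.5497.

α ≈ 0.5497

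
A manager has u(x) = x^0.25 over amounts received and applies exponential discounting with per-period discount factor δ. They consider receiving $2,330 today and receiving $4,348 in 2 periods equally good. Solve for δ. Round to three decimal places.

δ ≈ 0.925

The payoff in 2 periods is discounted by δ^2, so u(2330) = δ^2·u(4348) and δ^2 = u(2330)/u(4348).
Since u(x) = x^0.25, δ^2 = (2330/4348)^0.25 = 0.53588^0.25 = 0.85559.
Hence δ = (0.85559)^(1/2) = 0.92498.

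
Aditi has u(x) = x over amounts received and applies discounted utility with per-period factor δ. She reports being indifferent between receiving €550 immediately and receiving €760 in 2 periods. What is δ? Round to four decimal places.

Indifference means u(550) = δ^2 · u(760), so δ^2 = u(550)/u(760).
With u(x) = x: δ^2 = 550/760 = 0.72368.
Taking the square root: δ = 0.72368^(1/2) ≈ 0.8507.

δ ≈ 0.8507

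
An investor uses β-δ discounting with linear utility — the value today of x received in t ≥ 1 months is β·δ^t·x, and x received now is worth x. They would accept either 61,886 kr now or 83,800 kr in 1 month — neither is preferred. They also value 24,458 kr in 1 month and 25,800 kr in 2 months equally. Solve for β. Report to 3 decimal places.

The second indifference involves only future payoffs, so β cancels: β·δ^1·24458 = β·δ^2·25800, giving δ = 24458/25800 = 0.94798.
The first indifference: 61886 = β·δ·83800, so β = 61886/(δ·83800) = 61886/(0.94798·83800) ≈ 0.779.

β ≈ 0.779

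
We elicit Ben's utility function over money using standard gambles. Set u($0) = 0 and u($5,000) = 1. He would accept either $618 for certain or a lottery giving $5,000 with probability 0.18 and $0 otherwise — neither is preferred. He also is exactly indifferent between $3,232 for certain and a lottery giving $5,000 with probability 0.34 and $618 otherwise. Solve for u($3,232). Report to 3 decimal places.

From the first indifference, u($618) = 0.18·u($5,000) + 0.82·u($0) = 0.18·1 + 0.82·0 = 0.18.
Then u($3,232) = 0.34·u($5,000) + 0.66·u($618) = 0.34·1.00 + 0.66·0.18 = 0.4588.

0.459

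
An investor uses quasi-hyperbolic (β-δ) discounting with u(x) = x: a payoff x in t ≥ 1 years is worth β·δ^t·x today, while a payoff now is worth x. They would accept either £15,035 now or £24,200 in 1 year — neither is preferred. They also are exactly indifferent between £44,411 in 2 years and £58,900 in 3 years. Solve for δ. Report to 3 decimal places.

δ ≈ 0.754

The second indifference involves only future payoffs, so β cancels: β·δ^2·44411 = β·δ^3·58900, giving δ = 44411/58900 = 0.75401.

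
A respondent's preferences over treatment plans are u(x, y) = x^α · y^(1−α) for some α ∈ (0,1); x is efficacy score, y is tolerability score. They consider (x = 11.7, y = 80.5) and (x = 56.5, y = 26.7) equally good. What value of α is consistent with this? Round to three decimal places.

α ≈ 0.412

Set the two utilities equal: 11.7^α·80.5^(1−α) = 56.5^α·26.7^(1−α).
(11.7/56.5)^α = (26.7/80.5)^(1−α); take logs: α·ln(11.7/56.5) = (1−α)·ln(26.7/80.5), i.e. α·-1.574652 = (1−α)·-1.103594.
So α/(1−α) = (-1.103594)/(-1.574652) = 0.700849, and α = 0.700849/1.700849 ≈ 0.412.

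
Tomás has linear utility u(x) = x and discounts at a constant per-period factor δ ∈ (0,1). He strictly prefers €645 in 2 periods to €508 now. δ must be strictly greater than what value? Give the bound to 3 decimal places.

Comparing present values: 508 < δ^2·645.
Dividing by 645: δ^2 > 0.78760. Both sides are positive, so the square root keeps the direction.
δ > 0.78760^(1/2) = 0.887.

δ > 0.887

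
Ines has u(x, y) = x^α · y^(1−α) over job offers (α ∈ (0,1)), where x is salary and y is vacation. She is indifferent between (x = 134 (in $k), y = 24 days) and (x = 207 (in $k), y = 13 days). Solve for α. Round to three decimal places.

The Cobb–Douglas utilities coincide, so 134^α·24^(1−α) = 207^α·13^(1−α).
Rearrange to (134/207)^α = (13/24)^(1−α) and take logs: α·-0.434879 = (1−α)·-0.613104.
So α/(1−α) = (-0.613104)/(-0.434879) = 1.409827, and α = 1.409827/2.409827 ≈ 0.585.

α ≈ 0.585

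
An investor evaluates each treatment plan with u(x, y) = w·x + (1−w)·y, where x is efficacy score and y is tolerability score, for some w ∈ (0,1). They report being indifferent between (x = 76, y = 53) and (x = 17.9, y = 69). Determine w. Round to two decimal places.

w = 0.22

Indifference: w·76 + (1−w)·53 = w·17.9 + (1−w)·69.
Rearranging, 58.1·w − 16·(1−w) = 0.
The marginal rate of substitution is 16/58.1, so w = 16/(58.1+16) = 0.22.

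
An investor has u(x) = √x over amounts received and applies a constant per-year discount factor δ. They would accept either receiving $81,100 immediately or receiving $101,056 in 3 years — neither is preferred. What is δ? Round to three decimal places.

Equating discounted utilities: u(81100) = δ^3·u(101056) ⇒ δ^3 = u(81100)/u(101056).
Since u(x) = √x, δ^3 = √(81100/101056) = 0.89584.
So δ = 0.89584^(1/3) ≈ 0.964.

δ ≈ 0.964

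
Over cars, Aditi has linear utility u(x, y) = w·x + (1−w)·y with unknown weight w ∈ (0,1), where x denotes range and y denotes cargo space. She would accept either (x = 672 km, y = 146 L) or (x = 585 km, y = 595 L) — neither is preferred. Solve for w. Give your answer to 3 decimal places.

w = 0.838

Equating utilities: w·672 + (1−w)·146 = w·585 + (1−w)·595.
Collecting terms: w·87 = (1−w)·449.
The marginal rate of substitution is 449/87, so w = 449/(87+449) = 0.838.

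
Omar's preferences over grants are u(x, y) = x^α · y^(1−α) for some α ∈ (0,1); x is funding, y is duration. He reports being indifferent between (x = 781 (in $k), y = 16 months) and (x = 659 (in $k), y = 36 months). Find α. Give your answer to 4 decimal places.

α ≈ 0.8268

Indifference: 781^α · 16^(1−α) = 659^α · 36^(1−α).
(781/659)^α = (36/16)^(1−α); take logs: α·ln(781/659) = (1−α)·ln(36/16), i.e. α·0.1698516 = (1−α)·0.8109302.
With A = 0.1698516 and B = 0.8109302: α·A = (1−α)·B, so α = B/(A+B) = 0.8109302/0.9807818 ≈ 0.8268.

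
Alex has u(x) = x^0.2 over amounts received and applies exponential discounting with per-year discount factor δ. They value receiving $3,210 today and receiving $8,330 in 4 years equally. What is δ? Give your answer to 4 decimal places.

δ ≈ 0.9534

Equating discounted utilities: u(3210) = δ^4·u(8330) ⇒ δ^4 = u(3210)/u(8330).
Since u(x) = x^0.2, δ^4 = (3210/8330)^0.2 = 0.38535^0.2 = 0.82637.
Taking the 4th root: δ = 0.82637^(1/4) ≈ 0.9534.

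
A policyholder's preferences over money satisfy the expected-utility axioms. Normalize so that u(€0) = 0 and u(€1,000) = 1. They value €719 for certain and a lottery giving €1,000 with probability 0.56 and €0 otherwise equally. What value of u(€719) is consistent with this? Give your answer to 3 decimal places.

0.560

By the standard-gamble method, u(€719) is just the indifference probability on the best outcome: 0.56.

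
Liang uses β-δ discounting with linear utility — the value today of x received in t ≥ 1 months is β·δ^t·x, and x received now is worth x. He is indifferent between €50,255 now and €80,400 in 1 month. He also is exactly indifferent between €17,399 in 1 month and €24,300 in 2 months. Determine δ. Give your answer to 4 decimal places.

The second indifference involves only future payoffs, so β cancels: β·δ^1·17399 = β·δ^2·24300, giving δ = 17399/24300 = 0.71601.

δ ≈ 0.7160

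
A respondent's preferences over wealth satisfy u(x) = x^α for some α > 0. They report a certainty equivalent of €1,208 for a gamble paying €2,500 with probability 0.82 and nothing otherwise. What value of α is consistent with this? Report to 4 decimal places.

α ≈ 0.2729

Since u(0) = 0, the lottery's EU is 0.82·2500^α.
Equating: 1208^α = 0.82·2500^α, i.e. 0.4832^α = 0.82.
Take logs: α = ln 0.82 / ln(1208/2500) ≈ 0.272851.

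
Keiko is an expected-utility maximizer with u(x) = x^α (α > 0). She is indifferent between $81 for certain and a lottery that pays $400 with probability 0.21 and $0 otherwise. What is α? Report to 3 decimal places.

EU(lottery) = 0.21·400^α + 0.79·0 = 0.21·400^α.
Equating: 81^α = 0.21·400^α, i.e. 0.2025^α = 0.21.
Take logs: α = ln 0.21 / ln(81/400) ≈ 0.97723.

α ≈ 0.977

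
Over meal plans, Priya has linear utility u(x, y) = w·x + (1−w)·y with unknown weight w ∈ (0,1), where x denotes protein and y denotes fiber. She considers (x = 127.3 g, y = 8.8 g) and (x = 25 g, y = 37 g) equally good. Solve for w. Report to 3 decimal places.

Indifference: w·127.3 + (1−w)·8.8 = w·25 + (1−w)·37.
Collecting terms: w·102.3 = (1−w)·28.2.
So w/(1−w) = 28.2/102.3 = 0.2757, giving w = 28.2/(102.3+28.2) = 0.216.

w = 0.216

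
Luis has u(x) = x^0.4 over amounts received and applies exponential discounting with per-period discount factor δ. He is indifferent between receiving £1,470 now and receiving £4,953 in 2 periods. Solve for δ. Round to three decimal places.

The payoff in 2 periods is discounted by δ^2, so u(1470) = δ^2·u(4953) and δ^2 = u(1470)/u(4953).
Since u(x) = x^0.4, δ^2 = (1470/4953)^0.4 = 0.29679^0.4 = 0.61515.
Hence δ = (0.61515)^(1/2) = 0.78431.

δ ≈ 0.784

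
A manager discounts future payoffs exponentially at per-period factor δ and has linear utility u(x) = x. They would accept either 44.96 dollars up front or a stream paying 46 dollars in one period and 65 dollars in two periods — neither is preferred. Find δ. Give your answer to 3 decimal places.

δ ≈ 0.550

Present value of the stream is 46·δ + 65·δ². Indifference gives 46δ + 65δ² = 44.96.
That is, 65δ² + 46δ − 44.96 = 0, a quadratic in δ.
The positive root is δ = [−46 + √(46² + 4·65·44.96)] / (2·65) = (−46 + 117.497)/130 ≈ 0.550.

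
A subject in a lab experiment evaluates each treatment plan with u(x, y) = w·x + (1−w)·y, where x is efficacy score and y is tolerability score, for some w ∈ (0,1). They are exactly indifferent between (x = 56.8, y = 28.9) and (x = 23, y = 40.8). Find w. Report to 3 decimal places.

w = 0.260

u(56.8,28.9) = u(23,40.8) means w·56.8 + (1−w)·28.9 = w·23 + (1−w)·40.8.
w·(56.8−23) = (1−w)·(40.8−28.9), i.e. w·33.8 = (1−w)·11.9.
So w/(1−w) = 11.9/33.8 = 0.3521, giving w = 11.9/(33.8+11.9) = 0.260.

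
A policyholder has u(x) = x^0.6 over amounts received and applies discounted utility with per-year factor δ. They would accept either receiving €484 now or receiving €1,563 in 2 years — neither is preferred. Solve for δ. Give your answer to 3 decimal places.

δ ≈ 0.704

The payoff in 2 years is discounted by δ^2, so u(484) = δ^2·u(1563) and δ^2 = u(484)/u(1563).
Since u(x) = x^0.6, δ^2 = (484/1563)^0.6 = 0.30966^0.6 = 0.49492.
So δ = 0.49492^(1/2) ≈ 0.704.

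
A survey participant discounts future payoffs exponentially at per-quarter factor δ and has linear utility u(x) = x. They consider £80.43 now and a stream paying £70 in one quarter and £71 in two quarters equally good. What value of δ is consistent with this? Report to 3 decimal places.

Equating present values: 80.43 = 70δ + 71δ².
So 71δ² + 70δ − 80.43 = 0.
By the quadratic formula (taking the positive root), δ = (−70 + √27742.12) / 142 ≈ 0.680.

δ ≈ 0.680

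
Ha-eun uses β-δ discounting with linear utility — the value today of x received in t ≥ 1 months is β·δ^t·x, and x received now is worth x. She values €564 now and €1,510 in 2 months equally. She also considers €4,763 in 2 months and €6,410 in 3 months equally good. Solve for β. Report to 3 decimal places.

The second indifference involves only future payoffs, so β cancels: β·δ^2·4763 = β·δ^3·6410, giving δ = 4763/6410 = 0.74306.
Now use the now-vs-future pair: 564 = β·δ^2·1510 gives β = 564/(0.55213·1510) ≈ 0.676.

β ≈ 0.676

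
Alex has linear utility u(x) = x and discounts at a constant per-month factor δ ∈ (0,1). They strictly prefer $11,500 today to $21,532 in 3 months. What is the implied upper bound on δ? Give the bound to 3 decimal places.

δ < 0.811

Comparing present values: 11500 > δ^3·21532.
Dividing by 21532: δ^3 < 0.53409. Both sides are positive, so the cube root keeps the direction.
δ < (11500/21532)^(1/3) ≈ 0.811.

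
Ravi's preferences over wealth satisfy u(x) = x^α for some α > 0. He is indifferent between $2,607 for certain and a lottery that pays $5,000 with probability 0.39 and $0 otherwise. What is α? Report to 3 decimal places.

Since u(0) = 0, the lottery's EU is 0.39·5000^α.
Setting u(2607) equal to that: 2607^α = 0.39·5000^α ⇒ (2607/5000)^α = 0.39.
Take logs: α = ln 0.39 / ln(2607/5000) ≈ 1.44588.

α ≈ 1.446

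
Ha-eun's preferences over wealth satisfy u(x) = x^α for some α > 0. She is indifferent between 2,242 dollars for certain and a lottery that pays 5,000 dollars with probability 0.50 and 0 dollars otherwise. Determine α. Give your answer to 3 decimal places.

α ≈ 0.864

The lottery's expected utility is 0.50·u(5000) + 0.50·u(0) = 0.50·5000^α (since u(0) = 0 for α > 0).
Indifference: 2242^α = 0.50·5000^α, so (2242/5000)^α = 0.50.
α = ln(0.50) / ln(2242/5000) = -0.693147/-0.802070 ≈ 0.864.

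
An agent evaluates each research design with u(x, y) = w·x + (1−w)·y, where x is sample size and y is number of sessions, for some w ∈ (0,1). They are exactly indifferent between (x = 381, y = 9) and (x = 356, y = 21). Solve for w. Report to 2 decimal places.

w = 0.32

Indifference: w·381 + (1−w)·9 = w·356 + (1−w)·21.
Collecting terms: w·25 = (1−w)·12.
The marginal rate of substitution is 12/25, so w = 12/(25+12) = 0.32.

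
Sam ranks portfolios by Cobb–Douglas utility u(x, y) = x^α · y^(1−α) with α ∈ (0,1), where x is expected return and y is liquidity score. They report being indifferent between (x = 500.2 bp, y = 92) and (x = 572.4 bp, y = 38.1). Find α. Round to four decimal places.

Set the two utilities equal: 500.2^α·92^(1−α) = 572.4^α·38.1^(1−α).
Taking logs: α·ln 500.2 + (1−α)·ln 92 = α·ln 572.4 + (1−α)·ln 38.1, i.e. α·-0.1348300 = (1−α)·-0.8815743.
Thus α·(-1.0164043) = -0.8815743, so α = -0.8815743/-1.0164043 ≈ 0.8673.

α ≈ 0.8673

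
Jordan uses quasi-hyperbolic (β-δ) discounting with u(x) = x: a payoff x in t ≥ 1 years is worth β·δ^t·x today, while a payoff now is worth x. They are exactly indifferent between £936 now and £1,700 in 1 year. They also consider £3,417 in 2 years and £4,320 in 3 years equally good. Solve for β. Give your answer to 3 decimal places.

From the later pair, β·δ^2·3417 = β·δ^3·4320; dividing through, δ = 3417/4320 = 0.79097.
Now use the now-vs-future pair: 936 = β·δ·1700 gives β = 936/(0.79097·1700) ≈ 0.696.

β ≈ 0.696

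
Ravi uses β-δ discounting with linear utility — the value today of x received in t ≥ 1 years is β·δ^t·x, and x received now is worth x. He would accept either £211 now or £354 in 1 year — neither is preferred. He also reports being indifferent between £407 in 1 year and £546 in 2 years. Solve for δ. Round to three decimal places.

From the later pair, β·δ^1·407 = β·δ^2·546; dividing through, δ = 407/546 = 0.74542.

δ ≈ 0.745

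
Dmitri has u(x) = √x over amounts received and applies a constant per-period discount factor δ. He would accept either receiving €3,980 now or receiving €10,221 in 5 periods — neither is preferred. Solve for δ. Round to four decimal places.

δ ≈ 0.9100

Indifference means u(3980) = δ^5 · u(10221), so δ^5 = u(3980)/u(10221).
With u(x) = √x: δ^5 = √3980/√10221 = √(3980/10221) = 0.62401.
So δ = 0.62401^(1/5) ≈ 0.9100.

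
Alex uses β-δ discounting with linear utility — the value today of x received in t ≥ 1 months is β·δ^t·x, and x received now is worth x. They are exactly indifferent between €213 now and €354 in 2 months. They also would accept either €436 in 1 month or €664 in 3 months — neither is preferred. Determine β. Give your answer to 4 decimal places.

β ≈ 0.9163

The second indifference involves only future payoffs, so β cancels: β·δ^1·436 = β·δ^3·664, giving δ^2 = 436/664 = 0.65663, so δ = 0.81032.
Now use the now-vs-future pair: 213 = β·δ^2·354 gives β = 213/(0.65663·354) ≈ 0.9163.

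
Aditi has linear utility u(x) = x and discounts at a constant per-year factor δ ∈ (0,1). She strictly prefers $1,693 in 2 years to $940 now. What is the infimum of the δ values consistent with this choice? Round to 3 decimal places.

The preference means 940 < δ^2·1693.
Hence δ^2 > 940/1693 = 0.55523, and x ↦ x^(1/2) is increasing on (0,∞).
δ > 0.55523^(1/2) = 0.745.

δ > 0.745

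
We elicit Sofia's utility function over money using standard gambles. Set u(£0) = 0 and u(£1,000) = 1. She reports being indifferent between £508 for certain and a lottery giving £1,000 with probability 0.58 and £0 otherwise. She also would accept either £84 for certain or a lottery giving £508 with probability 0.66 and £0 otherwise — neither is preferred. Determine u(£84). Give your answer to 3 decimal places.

First, u(£508) = 0.58·u(£1,000) + 0.42·u(£0) = 0.58.
Then u(£84) = 0.66·u(£508) + 0.34·u(£0) = 0.66·0.58 + 0.34·0.00 = 0.3828.

0.383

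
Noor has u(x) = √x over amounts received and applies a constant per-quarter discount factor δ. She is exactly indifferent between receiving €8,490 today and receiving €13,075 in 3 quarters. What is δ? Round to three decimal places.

δ ≈ 0.931

The payoff in 3 quarters is discounted by δ^3, so u(8490) = δ^3·u(13075) and δ^3 = u(8490)/u(13075).
Since u(x) = √x, δ^3 = √(8490/13075) = 0.80581.
Taking the cube root: δ = 0.80581^(1/3) ≈ 0.931.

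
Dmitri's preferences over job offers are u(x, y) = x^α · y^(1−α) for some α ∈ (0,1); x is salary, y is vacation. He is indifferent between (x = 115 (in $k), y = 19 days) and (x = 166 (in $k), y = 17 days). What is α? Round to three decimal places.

The Cobb–Douglas utilities coincide, so 115^α·19^(1−α) = 166^α·17^(1−α).
Rearrange to (115/166)^α = (17/19)^(1−α) and take logs: α·-0.367056 = (1−α)·-0.111226.
So α/(1−α) = (-0.111226)/(-0.367056) = 0.303022, and α = 0.303022/1.303022 ≈ 0.233.

α ≈ 0.233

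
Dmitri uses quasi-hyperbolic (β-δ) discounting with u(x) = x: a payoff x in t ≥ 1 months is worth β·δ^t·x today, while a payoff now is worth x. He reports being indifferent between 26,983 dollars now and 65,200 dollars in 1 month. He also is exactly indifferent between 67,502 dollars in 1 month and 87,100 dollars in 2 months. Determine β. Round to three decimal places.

Both payoffs in the second observation are in the future, so β drops out: δ^1·67502 = δ^2·87100 ⇒ δ = 67502/87100 = 0.77499.
Now use the now-vs-future pair: 26983 = β·δ·65200 gives β = 26983/(0.77499·65200) ≈ 0.534.

β ≈ 0.534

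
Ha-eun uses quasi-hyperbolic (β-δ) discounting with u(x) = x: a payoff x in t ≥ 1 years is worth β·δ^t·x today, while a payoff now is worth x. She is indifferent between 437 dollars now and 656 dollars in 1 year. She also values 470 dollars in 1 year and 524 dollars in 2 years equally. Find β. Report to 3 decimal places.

β ≈ 0.743

From the later pair, β·δ^1·470 = β·δ^2·524; dividing through, δ = 470/524 = 0.89695.
Substituting δ into 437 = β·δ·656: β = 437/(588.397) ≈ 0.743.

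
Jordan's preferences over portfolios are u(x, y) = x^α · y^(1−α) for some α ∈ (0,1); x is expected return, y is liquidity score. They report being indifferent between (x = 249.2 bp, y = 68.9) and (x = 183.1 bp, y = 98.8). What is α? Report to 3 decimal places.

The Cobb–Douglas utilities coincide, so 249.2^α·68.9^(1−α) = 183.1^α·98.8^(1−α).
Taking logs: α·ln 249.2 + (1−α)·ln 68.9 = α·ln 183.1 + (1−α)·ln 98.8, i.e. α·0.308223 = (1−α)·0.360441.
With A = 0.308223 and B = 0.360441: α·A = (1−α)·B, so α = B/(A+B) = 0.360441/0.668664 ≈ 0.539.

α ≈ 0.539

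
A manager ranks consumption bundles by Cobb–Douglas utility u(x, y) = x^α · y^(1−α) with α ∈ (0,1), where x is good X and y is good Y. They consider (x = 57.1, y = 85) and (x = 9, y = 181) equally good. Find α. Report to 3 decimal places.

α ≈ 0.290

Indifference: 57.1^α · 85^(1−α) = 9^α · 181^(1−α).
(57.1/9)^α = (181/85)^(1−α); take logs: α·ln(57.1/9) = (1−α)·ln(181/85), i.e. α·1.847580 = (1−α)·0.755846.
Thus α·(2.603426) = 0.755846, so α = 0.755846/2.603426 ≈ 0.290.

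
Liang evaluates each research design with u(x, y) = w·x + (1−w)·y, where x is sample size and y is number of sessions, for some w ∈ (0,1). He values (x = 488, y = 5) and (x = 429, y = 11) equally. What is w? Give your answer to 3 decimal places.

w = 0.092

Equating utilities: w·488 + (1−w)·5 = w·429 + (1−w)·11.
Collecting terms: w·59 = (1−w)·6.
So w/(1−w) = 6/59 = 0.1017, giving w = 6/(59+6) = 0.092.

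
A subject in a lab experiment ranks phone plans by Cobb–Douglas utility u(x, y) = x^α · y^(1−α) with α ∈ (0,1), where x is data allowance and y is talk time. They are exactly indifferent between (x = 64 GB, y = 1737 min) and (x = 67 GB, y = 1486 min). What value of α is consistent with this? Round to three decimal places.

α ≈ 0.773

The Cobb–Douglas utilities coincide, so 64^α·1737^(1−α) = 67^α·1486^(1−α).
Taking logs: α·ln 64 + (1−α)·ln 1737 = α·ln 67 + (1−α)·ln 1486, i.e. α·-0.045810 = (1−α)·-0.156072.
With A = -0.045810 and B = -0.156072: α·A = (1−α)·B, so α = B/(A+B) = -0.156072/-0.201882 ≈ 0.773.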